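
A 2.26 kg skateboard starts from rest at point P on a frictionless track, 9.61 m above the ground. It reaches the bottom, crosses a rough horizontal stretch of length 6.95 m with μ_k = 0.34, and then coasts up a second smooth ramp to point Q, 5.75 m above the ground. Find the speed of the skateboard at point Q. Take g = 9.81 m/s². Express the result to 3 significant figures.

v = 5.42 m/s

Energy at P: mgh₁ = (2.26)(9.81)(9.61) = 213.06 J
Friction loss: W_f = μ_k mg d = 52.39 J
At Q: ½mv² + mgh₂ = mgh₁ − W_f
½mv² = 213.06 − 52.39 − 127.48 = 33.189 J
v = √(2 × 33.189/2.26) = 5.420 m/s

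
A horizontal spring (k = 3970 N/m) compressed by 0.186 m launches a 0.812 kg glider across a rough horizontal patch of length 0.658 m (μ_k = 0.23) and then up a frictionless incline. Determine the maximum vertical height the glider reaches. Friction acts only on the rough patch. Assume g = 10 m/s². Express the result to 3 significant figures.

Spring energy: E₀ = ½kx² = ½(3970)(0.186)² = 68.673 J
Friction: W_f = μ_k mg d = (0.23)(0.812)(10)(0.658) = 1.229 J
Energy at base of ramp: E = 68.673 − 1.229 = 67.444 J
At max height all remaining energy is PE: mgh = E ⇒ h = E/(mg) = 67.444/(0.812 × 10) = 8.306 m

h = 8.31 m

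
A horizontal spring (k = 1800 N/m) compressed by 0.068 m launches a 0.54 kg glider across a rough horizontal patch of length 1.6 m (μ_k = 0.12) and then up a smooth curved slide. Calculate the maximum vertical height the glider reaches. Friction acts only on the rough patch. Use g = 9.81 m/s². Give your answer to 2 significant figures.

Spring energy: E₀ = ½kx² = ½(1800)(0.068)² = 4.1616 J
Friction: W_f = μ_k mg d = (0.12)(0.54)(9.81)(1.6) = 1.017 J
Energy at base of ramp: E = 4.1616 − 1.017 = 3.1445 J
At max height all remaining energy is PE: mgh = E ⇒ h = E/(mg) = 3.1445/(0.54 × 9.81) = 0.5936 m

h = 0.59 m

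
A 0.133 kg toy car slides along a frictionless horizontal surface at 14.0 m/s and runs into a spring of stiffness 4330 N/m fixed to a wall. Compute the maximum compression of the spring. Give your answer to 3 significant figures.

x = 0.0776 m

Conservation of energy between contact and max compression: ½mv² = ½kx²
x = v√(m/k) = 14.0 × √(0.133/4330) = 0.07759 m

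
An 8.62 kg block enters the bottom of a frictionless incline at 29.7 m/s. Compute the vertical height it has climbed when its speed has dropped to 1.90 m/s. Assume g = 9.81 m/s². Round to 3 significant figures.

h = 44.8 m

Energy balance between the two points: ½mv₁² = ½mv₂² + mgh
h = (v₁² − v₂²)/(2g) = (29.7² − 1.90²)/(2 × 9.81) = 44.77 m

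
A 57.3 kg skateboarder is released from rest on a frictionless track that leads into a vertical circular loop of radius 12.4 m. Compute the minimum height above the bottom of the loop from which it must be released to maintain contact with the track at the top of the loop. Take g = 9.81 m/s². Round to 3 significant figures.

h = 31.0 m

At the top, for minimum speed gravity alone supplies the centripetal force: mg = mv_top²/r ⇒ v_top² = gr = 121.6 m²/s²
Energy conservation from release height h to the top (height 2r): mgh = ½mv_top² + mg(2r)
h = v_top²/(2g) + 2r = r/2 + 2r = 5r/2 = 31.00 m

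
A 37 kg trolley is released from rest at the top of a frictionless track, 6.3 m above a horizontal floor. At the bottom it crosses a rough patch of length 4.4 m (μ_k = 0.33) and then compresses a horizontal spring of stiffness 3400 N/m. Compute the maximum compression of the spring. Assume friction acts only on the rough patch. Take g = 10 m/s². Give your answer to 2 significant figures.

x = 1.0 m

Initial energy: E₁ = mgh = (37)(10)(6.3) = 2331.0 J
Friction removes W_f = μ_k mg d = (0.33)(37)(10)(4.4) = 537.2 J
Energy reaching the spring: E = 2331.0 − 537.2 = 1793.8 J
At max compression ½kx² = E ⇒ x = √(2E/k) = √(2 × 1793.8/3400) = 1.027 m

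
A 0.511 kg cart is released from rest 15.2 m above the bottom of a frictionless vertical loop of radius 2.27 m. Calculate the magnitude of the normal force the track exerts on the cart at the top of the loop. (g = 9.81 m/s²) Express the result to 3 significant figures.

N = 42.1 N

Energy from release to top (height 2r): mgh = ½mv_top² + mg(2r)
v_top² = 2g(h − 2r) = 2(9.81)(15.2 − 4.540) = 209.15 m²/s²
At the top, both N and weight point toward the centre: N + mg = mv_top²/r
N = m(v_top²/r − g) = 0.511(209.15/2.27 − 9.81) = 42.07 N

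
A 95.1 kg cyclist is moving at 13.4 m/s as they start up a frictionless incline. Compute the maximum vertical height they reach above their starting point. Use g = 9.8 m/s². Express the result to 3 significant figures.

h = 9.16 m

By energy conservation, ½mv² = mgh
h = v²/(2g) = 13.4²/(2 × 9.8) = 9.161 m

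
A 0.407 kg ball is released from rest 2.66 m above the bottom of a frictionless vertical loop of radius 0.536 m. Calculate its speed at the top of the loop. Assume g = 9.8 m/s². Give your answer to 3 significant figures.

Energy conservation: mgh = ½mv_top² + mg(2r)
v_top² = 2g(h − 2r) = 2(9.8)(2.66 − 1.072) = 31.12
v_top = 5.579 m/s

v = 5.58 m/s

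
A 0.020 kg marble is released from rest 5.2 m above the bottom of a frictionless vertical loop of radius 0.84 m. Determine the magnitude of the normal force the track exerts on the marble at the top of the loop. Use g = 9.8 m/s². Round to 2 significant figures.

Energy from release to top (height 2r): mgh = ½mv_top² + mg(2r)
v_top² = 2g(h − 2r) = 2(9.8)(5.2 − 1.680) = 68.992 m²/s²
At the top, both N and weight point toward the centre: N + mg = mv_top²/r
N = m(v_top²/r − g) = 0.020(68.992/0.84 − 9.8) = 1.447 N

N = 1.4 N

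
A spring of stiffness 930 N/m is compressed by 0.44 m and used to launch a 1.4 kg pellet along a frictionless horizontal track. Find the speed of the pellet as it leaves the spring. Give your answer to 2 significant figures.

The pellet leaves the spring when the spring is at natural length, so ½kx² = ½mv²
v = x√(k/m) = 0.44 × √(930/1.4) = 11.34 m/s

v = 11 m/s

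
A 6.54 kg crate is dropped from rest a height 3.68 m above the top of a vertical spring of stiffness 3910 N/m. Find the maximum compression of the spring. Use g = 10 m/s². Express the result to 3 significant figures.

x = 0.368 m

Let x be the compression. The total drop is H + x, and the crate is instantaneously at rest at max compression, so energy conservation gives:
mg(H + x) = ½kx²
½(3910)x² − (6.54)(10)x − (6.54)(10)(3.68) = 0
1955x² − 65.40x − 240.7 = 0
x = [65.40 + √(4277 + 1.8821e+06)]/(2 × 1955) = 0.3680 m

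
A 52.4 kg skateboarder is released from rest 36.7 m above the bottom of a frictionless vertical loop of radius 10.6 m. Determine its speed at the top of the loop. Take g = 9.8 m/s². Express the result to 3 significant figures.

Energy conservation: mgh = ½mv_top² + mg(2r)
v_top² = 2g(h − 2r) = 2(9.8)(36.7 − 21.20) = 303.8
v_top = 17.43 m/s

v = 17.4 m/s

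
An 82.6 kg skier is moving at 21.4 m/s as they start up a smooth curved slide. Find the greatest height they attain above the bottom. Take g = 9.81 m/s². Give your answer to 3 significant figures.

h = 23.3 m

By energy conservation, ½mv² = mgh
h = v²/(2g) = 21.4²/(2 × 9.81) = 23.34 m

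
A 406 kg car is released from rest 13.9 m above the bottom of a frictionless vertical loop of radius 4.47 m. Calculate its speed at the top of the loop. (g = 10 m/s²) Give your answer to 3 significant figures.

Energy conservation: mgh = ½mv_top² + mg(2r)
v_top² = 2g(h − 2r) = 2(10)(13.9 − 8.940) = 99.20
v_top = 9.960 m/s

v = 9.96 m/s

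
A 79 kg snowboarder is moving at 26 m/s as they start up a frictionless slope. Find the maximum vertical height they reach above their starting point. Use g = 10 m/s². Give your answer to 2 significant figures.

h = 34 m

Setting KE at the bottom equal to PE gained: ½mv² = mgh
h = v²/(2g) = 26²/(2 × 10) = 33.80 m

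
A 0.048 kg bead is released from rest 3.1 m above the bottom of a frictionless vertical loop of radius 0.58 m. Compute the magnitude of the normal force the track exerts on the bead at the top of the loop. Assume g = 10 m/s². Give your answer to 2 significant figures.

N = 2.7 N

Energy from release to top (height 2r): mgh = ½mv_top² + mg(2r)
v_top² = 2g(h − 2r) = 2(10)(3.1 − 1.160) = 38.800 m²/s²
At the top, both N and weight point toward the centre: N + mg = mv_top²/r
N = m(v_top²/r − g) = 0.048(38.800/0.58 − 10) = 2.731 N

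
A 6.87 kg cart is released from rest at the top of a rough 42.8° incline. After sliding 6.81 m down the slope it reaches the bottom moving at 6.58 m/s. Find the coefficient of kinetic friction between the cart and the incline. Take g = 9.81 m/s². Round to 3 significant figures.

Energy balance down the incline: mg L sinθ − ½mv² = μ_k (mg cosθ) L
mgL sinθ = 311.83 J; ½mv² = 148.72 J
W_f = 311.83 − 148.72 = 163.1 J
μ_k = W_f/(mg cosθ · L) = 163.1/(49.45 × 6.81) = 0.4844

μ_k = 0.484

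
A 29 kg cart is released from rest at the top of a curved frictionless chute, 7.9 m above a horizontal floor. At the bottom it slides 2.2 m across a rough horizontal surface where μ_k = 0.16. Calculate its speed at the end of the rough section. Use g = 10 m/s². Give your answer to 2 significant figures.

v = 12 m/s

Applying the work–energy principle:
mgh = ½mv² + μ_k m g d
W_f = μ_k mg d = (0.16)(29)(10)(2.2) = 102.1 J
½mv² = mgh − W_f = 2291.0 − 102.1 = 2188.9 J
v = √(2 × 2188.9/29) = 12.29 m/s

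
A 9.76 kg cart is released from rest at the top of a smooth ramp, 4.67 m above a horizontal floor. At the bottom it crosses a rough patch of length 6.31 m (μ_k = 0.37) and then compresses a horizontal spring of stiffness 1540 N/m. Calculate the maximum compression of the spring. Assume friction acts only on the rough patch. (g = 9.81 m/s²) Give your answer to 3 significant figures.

x = 0.539 m

Initial energy: E₁ = mgh = (9.76)(9.81)(4.67) = 447.13 J
Friction removes W_f = μ_k mg d = (0.37)(9.76)(9.81)(6.31) = 223.5 J
Energy reaching the spring: E = 447.13 − 223.5 = 223.59 J
At max compression ½kx² = E ⇒ x = √(2E/k) = √(2 × 223.59/1540) = 0.5389 m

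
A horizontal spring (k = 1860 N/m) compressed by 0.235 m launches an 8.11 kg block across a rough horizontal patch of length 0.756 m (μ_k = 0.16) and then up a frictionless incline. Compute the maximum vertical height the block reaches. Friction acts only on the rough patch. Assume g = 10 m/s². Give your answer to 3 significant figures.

Spring energy: E₀ = ½kx² = ½(1860)(0.235)² = 51.359 J
Friction: W_f = μ_k mg d = (0.16)(8.11)(10)(0.756) = 9.810 J
Energy at base of ramp: E = 51.359 − 9.810 = 41.549 J
At max height all remaining energy is PE: mgh = E ⇒ h = E/(mg) = 41.549/(8.11 × 10) = 0.5123 m

h = 0.512 m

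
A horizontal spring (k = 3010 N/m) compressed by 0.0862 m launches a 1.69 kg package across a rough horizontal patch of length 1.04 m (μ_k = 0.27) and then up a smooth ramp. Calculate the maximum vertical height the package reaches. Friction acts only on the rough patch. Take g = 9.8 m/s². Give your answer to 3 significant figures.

h = 0.394 m

Spring energy: E₀ = ½kx² = ½(3010)(0.0862)² = 11.183 J
Friction: W_f = μ_k mg d = (0.27)(1.69)(9.8)(1.04) = 4.651 J
Energy at base of ramp: E = 11.183 − 4.651 = 6.5322 J
At max height all remaining energy is PE: mgh = E ⇒ h = E/(mg) = 6.5322/(1.69 × 9.8) = 0.3944 m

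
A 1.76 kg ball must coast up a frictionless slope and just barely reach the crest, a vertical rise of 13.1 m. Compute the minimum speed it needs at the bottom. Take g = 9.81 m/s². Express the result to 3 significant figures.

v = 16.0 m/s

At the top it is momentarily at rest, so all KE converts to PE: ½mv² = mgh
v = √(2gh) = √(2 × 9.81 × 13.1) = 16.03 m/s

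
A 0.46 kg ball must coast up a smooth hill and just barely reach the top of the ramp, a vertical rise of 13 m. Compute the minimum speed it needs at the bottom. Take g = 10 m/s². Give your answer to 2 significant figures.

At the top it is momentarily at rest, so all KE converts to PE: ½mv² = mgh
v = √(2gh) = √(2 × 10 × 13) = 16.12 m/s

v = 16 m/s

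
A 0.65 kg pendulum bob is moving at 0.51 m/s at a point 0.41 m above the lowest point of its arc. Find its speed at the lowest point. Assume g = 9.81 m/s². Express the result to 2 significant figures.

Mechanical energy is conserved (no friction): ½mv₀² + mgh = ½mv²
v² = v₀² + 2gh = (0.51)² + 2(9.81)(0.41) = 8.3043
v = √8.3043 = 2.882 m/s

v = 2.9 m/s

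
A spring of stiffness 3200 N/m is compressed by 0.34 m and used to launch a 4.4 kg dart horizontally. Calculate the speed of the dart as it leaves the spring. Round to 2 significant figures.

Conservation of energy: ½kx² = ½mv²
v = x√(k/m) = 0.34 × √(3200/4.4) = 9.169 m/s

v = 9.2 m/s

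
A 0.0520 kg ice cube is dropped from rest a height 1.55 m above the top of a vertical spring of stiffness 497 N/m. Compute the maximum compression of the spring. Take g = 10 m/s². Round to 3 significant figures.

x = 0.0580 m

Take the reference level at the top of the uncompressed spring. At max compression the cube has fallen H + x and is momentarily at rest:
mg(H + x) = ½kx²
½(497)x² − (0.0520)(10)x − (0.0520)(10)(1.55) = 0
248.5x² − 0.5200x − 0.8060 = 0
x = [0.5200 + √(0.2704 + 801.16)]/(2 × 248.5) = 0.05801 m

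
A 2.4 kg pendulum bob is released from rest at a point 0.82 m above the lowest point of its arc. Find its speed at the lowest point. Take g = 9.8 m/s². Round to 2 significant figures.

By conservation of mechanical energy, mgh = ½mv²
v = √(2gh) = √(2 × 9.8 × 0.82) = √16.072 = 4.009 m/s

v = 4.0 m/s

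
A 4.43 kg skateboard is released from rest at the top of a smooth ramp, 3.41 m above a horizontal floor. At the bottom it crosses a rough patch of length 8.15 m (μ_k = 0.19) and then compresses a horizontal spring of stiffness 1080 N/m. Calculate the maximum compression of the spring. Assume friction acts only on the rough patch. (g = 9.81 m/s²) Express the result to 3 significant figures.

Initial energy: E₁ = mgh = (4.43)(9.81)(3.41) = 148.19 J
Friction removes W_f = μ_k mg d = (0.19)(4.43)(9.81)(8.15) = 67.30 J
Energy reaching the spring: E = 148.19 − 67.30 = 80.898 J
At max compression ½kx² = E ⇒ x = √(2E/k) = √(2 × 80.898/1080) = 0.3871 m

x = 0.387 m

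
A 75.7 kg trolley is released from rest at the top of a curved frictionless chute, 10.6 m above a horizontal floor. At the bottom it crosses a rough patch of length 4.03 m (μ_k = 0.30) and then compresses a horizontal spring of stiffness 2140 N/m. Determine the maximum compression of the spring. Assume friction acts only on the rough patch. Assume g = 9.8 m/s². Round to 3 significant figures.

x = 2.55 m

Initial energy: E₁ = mgh = (75.7)(9.8)(10.6) = 7863.7 J
Friction removes W_f = μ_k mg d = (0.30)(75.7)(9.8)(4.03) = 896.9 J
Energy reaching the spring: E = 7863.7 − 896.9 = 6966.8 J
At max compression ½kx² = E ⇒ x = √(2E/k) = √(2 × 6966.8/2140) = 2.552 m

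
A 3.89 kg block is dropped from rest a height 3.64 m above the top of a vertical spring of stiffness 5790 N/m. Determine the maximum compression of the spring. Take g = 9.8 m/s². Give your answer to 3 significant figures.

x = 0.226 m

Measuring PE from the top of the relaxed spring, at max compression the block has dropped H + x with zero KE, so:
mg(H + x) = ½kx²
½(5790)x² − (3.89)(9.8)x − (3.89)(9.8)(3.64) = 0
2895x² − 38.12x − 138.8 = 0
x = [38.12 + √(1453 + 1.6069e+06)]/(2 × 2895) = 0.2256 m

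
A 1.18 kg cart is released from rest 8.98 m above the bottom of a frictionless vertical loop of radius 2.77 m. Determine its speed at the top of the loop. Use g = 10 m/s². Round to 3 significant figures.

v = 8.29 m/s

Energy conservation: mgh = ½mv_top² + mg(2r)
v_top² = 2g(h − 2r) = 2(10)(8.98 − 5.540) = 68.80
v_top = 8.295 m/s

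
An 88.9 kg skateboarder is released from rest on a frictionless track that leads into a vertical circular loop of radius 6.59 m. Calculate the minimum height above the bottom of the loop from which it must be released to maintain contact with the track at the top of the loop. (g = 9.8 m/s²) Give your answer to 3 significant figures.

h = 16.5 m

At the top, for minimum speed gravity alone supplies the centripetal force: mg = mv_top²/r ⇒ v_top² = gr = 64.58 m²/s²
Energy conservation from release height h to the top (height 2r): mgh = ½mv_top² + mg(2r)
h = v_top²/(2g) + 2r = r/2 + 2r = 5r/2 = 16.48 m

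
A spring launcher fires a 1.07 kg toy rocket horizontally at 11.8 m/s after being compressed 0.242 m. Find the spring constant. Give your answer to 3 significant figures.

k = 2540 N/m

½kx² = ½mv²
k = mv²/x² = (1.07)(11.8)²/(0.242)² = 2544 N/m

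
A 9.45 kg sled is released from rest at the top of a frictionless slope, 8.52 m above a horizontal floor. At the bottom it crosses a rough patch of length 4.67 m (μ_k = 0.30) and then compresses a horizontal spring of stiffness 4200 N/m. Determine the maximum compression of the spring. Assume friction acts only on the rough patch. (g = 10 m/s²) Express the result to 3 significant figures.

Initial energy: E₁ = mgh = (9.45)(10)(8.52) = 805.14 J
Friction removes W_f = μ_k mg d = (0.30)(9.45)(10)(4.67) = 132.4 J
Energy reaching the spring: E = 805.14 − 132.4 = 672.75 J
At max compression ½kx² = E ⇒ x = √(2E/k) = √(2 × 672.75/4200) = 0.5660 m

x = 0.566 m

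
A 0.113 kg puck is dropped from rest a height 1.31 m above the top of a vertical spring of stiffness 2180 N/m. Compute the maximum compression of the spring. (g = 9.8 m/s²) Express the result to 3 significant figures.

Measuring PE from the top of the relaxed spring, at max compression the puck has dropped H + x with zero KE, so:
mg(H + x) = ½kx²
½(2180)x² − (0.113)(9.8)x − (0.113)(9.8)(1.31) = 0
1090x² − 1.107x − 1.451 = 0
x = [1.107 + √(1.226 + 6325.0)]/(2 × 1090) = 0.03699 m

x = 0.0370 m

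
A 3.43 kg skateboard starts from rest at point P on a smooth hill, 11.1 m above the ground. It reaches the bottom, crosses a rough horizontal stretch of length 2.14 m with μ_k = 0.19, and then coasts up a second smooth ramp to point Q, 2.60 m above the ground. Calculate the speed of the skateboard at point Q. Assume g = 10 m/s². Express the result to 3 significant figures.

v = 12.7 m/s

Energy at P: mgh₁ = (3.43)(10)(11.1) = 380.73 J
Friction loss: W_f = μ_k mg d = 13.95 J
At Q: ½mv² + mgh₂ = mgh₁ − W_f
½mv² = 380.73 − 13.95 − 89.180 = 277.60 J
v = √(2 × 277.60/3.43) = 12.72 m/s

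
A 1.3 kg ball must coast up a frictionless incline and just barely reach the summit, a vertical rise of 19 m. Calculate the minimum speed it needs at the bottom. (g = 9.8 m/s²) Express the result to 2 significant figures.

v = 19 m/s

At the top it is momentarily at rest, so all KE converts to PE: ½mv² = mgh
v = √(2gh) = √(2 × 9.8 × 19) = 19.30 m/s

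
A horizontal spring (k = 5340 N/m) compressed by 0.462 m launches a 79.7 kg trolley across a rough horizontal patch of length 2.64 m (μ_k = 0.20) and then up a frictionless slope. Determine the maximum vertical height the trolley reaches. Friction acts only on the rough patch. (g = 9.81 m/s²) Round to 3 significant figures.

Spring energy: E₀ = ½kx² = ½(5340)(0.462)² = 569.90 J
Friction: W_f = μ_k mg d = (0.20)(79.7)(9.81)(2.64) = 412.8 J
Energy at base of ramp: E = 569.90 − 412.8 = 157.07 J
At max height all remaining energy is PE: mgh = E ⇒ h = E/(mg) = 157.07/(79.7 × 9.81) = 0.2009 m

h = 0.201 m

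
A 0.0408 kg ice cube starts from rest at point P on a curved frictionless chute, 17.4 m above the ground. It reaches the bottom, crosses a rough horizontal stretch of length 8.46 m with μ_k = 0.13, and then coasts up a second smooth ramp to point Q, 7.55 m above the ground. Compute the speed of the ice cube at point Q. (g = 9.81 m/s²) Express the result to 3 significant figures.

Energy at P: mgh₁ = (0.0408)(9.81)(17.4) = 6.9643 J
Friction loss: W_f = μ_k mg d = 0.4402 J
At Q: ½mv² + mgh₂ = mgh₁ − W_f
½mv² = 6.9643 − 0.4402 − 3.0219 = 3.5023 J
v = √(2 × 3.5023/0.0408) = 13.10 m/s

v = 13.1 m/s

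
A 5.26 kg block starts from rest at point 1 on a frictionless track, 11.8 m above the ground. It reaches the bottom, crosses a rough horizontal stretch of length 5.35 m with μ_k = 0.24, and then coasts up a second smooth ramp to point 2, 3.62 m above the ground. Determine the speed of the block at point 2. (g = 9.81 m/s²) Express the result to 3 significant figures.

v = 11.6 m/s

Energy at 1: mgh₁ = (5.26)(9.81)(11.8) = 608.89 J
Friction loss: W_f = μ_k mg d = 66.26 J
At 2: ½mv² + mgh₂ = mgh₁ − W_f
½mv² = 608.89 − 66.26 − 186.79 = 355.84 J
v = √(2 × 355.84/5.26) = 11.63 m/s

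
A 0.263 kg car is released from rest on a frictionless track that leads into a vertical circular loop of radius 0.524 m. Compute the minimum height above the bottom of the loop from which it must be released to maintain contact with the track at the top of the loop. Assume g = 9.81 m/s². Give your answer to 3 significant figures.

At the top, for minimum speed gravity alone supplies the centripetal force: mg = mv_top²/r ⇒ v_top² = gr = 5.140 m²/s²
Energy conservation from release height h to the top (height 2r): mgh = ½mv_top² + mg(2r)
h = v_top²/(2g) + 2r = r/2 + 2r = 5r/2 = 1.310 m

h = 1.31 m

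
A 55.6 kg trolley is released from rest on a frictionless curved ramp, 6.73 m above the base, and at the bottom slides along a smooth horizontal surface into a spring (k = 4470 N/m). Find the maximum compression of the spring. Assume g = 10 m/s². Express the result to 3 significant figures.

At max compression the trolley is momentarily at rest: mgh = ½kx²
x = √(2mgh/k) = √(2 × 55.6 × 10 × 6.73 / 4470) = 1.294 m

x = 1.29 m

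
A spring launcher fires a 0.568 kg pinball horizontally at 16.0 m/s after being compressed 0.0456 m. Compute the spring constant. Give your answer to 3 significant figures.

Energy stored in the spring equals the launch KE: ½kx² = ½mv²
k = mv²/x² = (0.568)(16.0)²/(0.0456)² = 69929 N/m

k = 69900 N/m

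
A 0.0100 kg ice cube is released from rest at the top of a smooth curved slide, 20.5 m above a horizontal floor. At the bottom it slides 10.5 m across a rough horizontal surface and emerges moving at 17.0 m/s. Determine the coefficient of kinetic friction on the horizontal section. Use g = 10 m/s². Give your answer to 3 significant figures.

μ_k = 0.576

Energy at the top = energy at the end + work done against friction:
mgh = ½mv² + μ_k m g d
mgh = 2.0500 J; ½mv² = 1.4450 J
W_f = 2.0500 − 1.4450 = 0.6050 J
μ_k = W_f/(mg·d) = 0.6050/(0.1000 × 10.5) = 0.5762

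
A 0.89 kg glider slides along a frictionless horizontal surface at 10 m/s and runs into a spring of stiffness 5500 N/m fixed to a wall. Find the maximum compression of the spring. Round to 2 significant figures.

x = 0.13 m

At max compression the glider is momentarily at rest: ½mv² = ½kx²
x = v√(m/k) = 10 × √(0.89/5500) = 0.1272 m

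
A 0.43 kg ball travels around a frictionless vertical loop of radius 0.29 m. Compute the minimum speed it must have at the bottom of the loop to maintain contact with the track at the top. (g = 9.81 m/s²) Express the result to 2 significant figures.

At the top: mg = mv_top²/r ⇒ v_top² = gr = 2.845 m²/s²
Energy from bottom to top (height 2r): ½mv_bot² = ½mv_top² + mg(2r)
v_bot² = gr + 4gr = 5gr = 14.22
v_bot = √(5gr) = 3.772 m/s

v = 3.8 m/s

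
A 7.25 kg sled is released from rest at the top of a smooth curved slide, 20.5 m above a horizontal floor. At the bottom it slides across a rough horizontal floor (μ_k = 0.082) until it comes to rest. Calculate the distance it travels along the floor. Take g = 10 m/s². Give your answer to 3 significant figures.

Energy at the top = energy at the end + work done against friction:
At rest all PE has been dissipated by friction: mgh = μ_k m g d
d = h/μ_k = 20.5/0.082 = 250.0 m

d = 250 m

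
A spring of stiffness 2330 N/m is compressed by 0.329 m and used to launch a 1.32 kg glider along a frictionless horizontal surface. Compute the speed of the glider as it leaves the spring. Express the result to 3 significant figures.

Conservation of energy: ½kx² = ½mv²
v = x√(k/m) = 0.329 × √(2330/1.32) = 13.82 m/s

v = 13.8 m/s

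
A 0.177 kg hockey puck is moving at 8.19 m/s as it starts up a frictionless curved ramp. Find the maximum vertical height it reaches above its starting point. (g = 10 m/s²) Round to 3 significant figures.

h = 3.35 m

Setting KE at the bottom equal to PE gained: ½mv² = mgh
h = v²/(2g) = 8.19²/(2 × 10) = 3.354 m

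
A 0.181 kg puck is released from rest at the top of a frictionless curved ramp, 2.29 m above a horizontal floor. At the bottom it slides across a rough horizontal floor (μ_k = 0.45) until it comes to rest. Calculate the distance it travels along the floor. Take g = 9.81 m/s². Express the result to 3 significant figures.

d = 5.09 m

Energy bookkeeping (friction removes W_f = μ_k N d):
At rest all PE has been dissipated by friction: mgh = μ_k m g d
d = h/μ_k = 2.29/0.45 = 5.089 m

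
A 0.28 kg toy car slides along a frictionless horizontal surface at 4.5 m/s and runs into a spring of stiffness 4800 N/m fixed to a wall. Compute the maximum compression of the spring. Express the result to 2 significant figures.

At max compression the car is momentarily at rest: ½mv² = ½kx²
x = v√(m/k) = 4.5 × √(0.28/4800) = 0.03437 m

x = 0.034 m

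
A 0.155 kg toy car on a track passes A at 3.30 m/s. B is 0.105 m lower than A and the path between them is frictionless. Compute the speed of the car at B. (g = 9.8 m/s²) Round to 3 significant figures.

By conservation of mechanical energy, ½mv₀² + mgh = ½mv²
v² = v₀² + 2gh = (3.30)² + 2(9.8)(0.105) = 12.948
v = √12.948 = 3.598 m/s

v = 3.60 m/s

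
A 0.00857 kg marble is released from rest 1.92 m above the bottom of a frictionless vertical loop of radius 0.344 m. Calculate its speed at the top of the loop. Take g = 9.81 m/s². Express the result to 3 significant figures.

Energy conservation: mgh = ½mv_top² + mg(2r)
v_top² = 2g(h − 2r) = 2(9.81)(1.92 − 0.6880) = 24.17
v_top = 4.916 m/s

v = 4.92 m/s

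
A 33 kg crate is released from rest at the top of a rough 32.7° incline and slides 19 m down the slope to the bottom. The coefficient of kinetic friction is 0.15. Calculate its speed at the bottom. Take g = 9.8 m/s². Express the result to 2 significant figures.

Taking the bottom as reference, mgh = ½mv² + μ_k N L with h = L sinθ, N = mg cosθ:
mgh = mgL sinθ = (33)(9.8)(19)sin32.7° = 3319.6 J
W_f = μ_k mg cosθ · L = (0.15)(33)(9.8)cos32.7°·19 = 775.6 J
½mv² = 3319.6 − 775.6 = 2543.9 J
v = √(2 × 2543.9/33) = 12.42 m/s

v = 12 m/s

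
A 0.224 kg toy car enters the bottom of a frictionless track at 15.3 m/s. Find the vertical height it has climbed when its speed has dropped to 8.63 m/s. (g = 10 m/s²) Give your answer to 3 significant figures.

Conservation of energy: ½mv₁² = ½mv₂² + mgh
h = (v₁² − v₂²)/(2g) = (15.3² − 8.63²)/(2 × 10) = 7.981 m

h = 7.98 m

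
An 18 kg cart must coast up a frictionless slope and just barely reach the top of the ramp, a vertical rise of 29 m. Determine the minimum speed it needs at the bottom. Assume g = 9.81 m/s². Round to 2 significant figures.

At the top it is momentarily at rest, so all KE converts to PE: ½mv² = mgh
v = √(2gh) = √(2 × 9.81 × 29) = 23.85 m/s

v = 24 m/s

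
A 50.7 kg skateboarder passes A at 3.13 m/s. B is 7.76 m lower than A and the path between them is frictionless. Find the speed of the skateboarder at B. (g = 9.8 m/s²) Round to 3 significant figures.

Equating total energy at the two states: ½mv₀² + mgh = ½mv²
v² = v₀² + 2gh = (3.13)² + 2(9.8)(7.76) = 161.89
v = √161.89 = 12.72 m/s

v = 12.7 m/s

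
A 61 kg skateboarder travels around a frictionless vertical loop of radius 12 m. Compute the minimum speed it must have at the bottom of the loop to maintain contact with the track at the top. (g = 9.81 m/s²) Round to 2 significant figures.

v = 24 m/s

At the top: mg = mv_top²/r ⇒ v_top² = gr = 117.7 m²/s²
Energy from bottom to top (height 2r): ½mv_bot² = ½mv_top² + mg(2r)
v_bot² = gr + 4gr = 5gr = 588.6
v_bot = √(5gr) = 24.26 m/s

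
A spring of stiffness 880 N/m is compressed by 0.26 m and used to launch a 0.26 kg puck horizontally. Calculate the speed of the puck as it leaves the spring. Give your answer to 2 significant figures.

The puck leaves the spring when the spring is at natural length, so ½kx² = ½mv²
v = x√(k/m) = 0.26 × √(880/0.26) = 15.13 m/s

v = 15 m/s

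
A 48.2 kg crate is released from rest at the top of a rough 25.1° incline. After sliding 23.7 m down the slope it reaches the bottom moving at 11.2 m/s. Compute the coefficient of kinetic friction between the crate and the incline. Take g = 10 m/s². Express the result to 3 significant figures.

μ_k = 0.176

The energy dissipated by friction is the PE lost minus the KE gained:
mgL sinθ = 4845.8 J; ½mv² = 3023.1 J
W_f = 4845.8 − 3023.1 = 1823 J
μ_k = W_f/(mg cosθ · L) = 1823/(436.5 × 23.7) = 0.1762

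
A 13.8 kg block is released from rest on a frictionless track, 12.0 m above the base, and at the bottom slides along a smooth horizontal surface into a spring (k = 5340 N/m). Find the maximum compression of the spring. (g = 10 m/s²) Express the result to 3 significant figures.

x = 0.788 m

Gravitational PE at the top equals spring PE at max compression: mgh = ½kx²
x = √(2mgh/k) = √(2 × 13.8 × 10 × 12.0 / 5340) = 0.7875 m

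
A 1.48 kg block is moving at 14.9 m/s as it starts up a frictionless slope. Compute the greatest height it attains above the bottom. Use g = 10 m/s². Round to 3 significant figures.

h = 11.1 m

Setting KE at the bottom equal to PE gained: ½mv² = mgh
h = v²/(2g) = 14.9²/(2 × 10) = 11.10 m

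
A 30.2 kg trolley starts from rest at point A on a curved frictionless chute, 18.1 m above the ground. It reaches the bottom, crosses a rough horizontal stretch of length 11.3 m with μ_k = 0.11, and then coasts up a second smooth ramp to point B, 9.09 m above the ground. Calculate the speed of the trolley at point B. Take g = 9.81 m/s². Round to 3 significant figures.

v = 12.3 m/s

Energy at A: mgh₁ = (30.2)(9.81)(18.1) = 5362.3 J
Friction loss: W_f = μ_k mg d = 368.3 J
At B: ½mv² + mgh₂ = mgh₁ − W_f
½mv² = 5362.3 − 368.3 − 2693.0 = 2301.1 J
v = √(2 × 2301.1/30.2) = 12.34 m/s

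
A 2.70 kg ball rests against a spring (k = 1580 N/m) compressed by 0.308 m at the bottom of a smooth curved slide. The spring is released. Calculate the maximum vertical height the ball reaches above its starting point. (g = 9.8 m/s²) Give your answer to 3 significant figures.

h = 2.83 m

At maximum height the ball is at rest, so ½kx² = mgh
h = kx²/(2mg) = (1580)(0.308)²/(2 × 2.70 × 9.8) = 2.832 m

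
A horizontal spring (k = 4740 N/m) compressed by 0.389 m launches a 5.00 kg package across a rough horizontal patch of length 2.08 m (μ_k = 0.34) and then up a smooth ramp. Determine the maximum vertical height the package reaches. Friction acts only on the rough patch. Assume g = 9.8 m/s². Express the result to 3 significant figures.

h = 6.61 m

Spring energy: E₀ = ½kx² = ½(4740)(0.389)² = 358.63 J
Friction: W_f = μ_k mg d = (0.34)(5.00)(9.8)(2.08) = 34.65 J
Energy at base of ramp: E = 358.63 − 34.65 = 323.98 J
At max height all remaining energy is PE: mgh = E ⇒ h = E/(mg) = 323.98/(5.00 × 9.8) = 6.612 m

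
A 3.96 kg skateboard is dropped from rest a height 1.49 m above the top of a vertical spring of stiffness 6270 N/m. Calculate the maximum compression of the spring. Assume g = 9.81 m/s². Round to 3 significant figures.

Take the reference level at the top of the uncompressed spring. At max compression the skateboard has fallen H + x and is momentarily at rest:
mg(H + x) = ½kx²
½(6270)x² − (3.96)(9.81)x − (3.96)(9.81)(1.49) = 0
3135x² − 38.85x − 57.88 = 0
x = [38.85 + √(1509 + 725852)]/(2 × 3135) = 0.1422 m

x = 0.142 m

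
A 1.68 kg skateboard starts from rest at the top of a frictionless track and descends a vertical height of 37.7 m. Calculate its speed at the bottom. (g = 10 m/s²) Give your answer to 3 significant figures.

Energy conservation between the two points: mgh = ½mv²
The mass cancels from both sides.
v = √(2gh) = √(2 × 10 × 37.7) = √754.00 = 27.46 m/s

v = 27.5 m/s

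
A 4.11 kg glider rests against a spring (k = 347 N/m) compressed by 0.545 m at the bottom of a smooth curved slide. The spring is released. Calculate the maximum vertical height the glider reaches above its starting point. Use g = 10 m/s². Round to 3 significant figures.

All spring PE becomes gravitational PE at the highest point: ½kx² = mgh
h = kx²/(2mg) = (347)(0.545)²/(2 × 4.11 × 10) = 1.254 m

h = 1.25 m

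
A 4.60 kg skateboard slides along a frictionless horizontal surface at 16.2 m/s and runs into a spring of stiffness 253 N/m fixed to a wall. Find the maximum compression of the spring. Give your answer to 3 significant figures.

x = 2.18 m

All KE is stored as spring PE at maximum compression: ½mv² = ½kx²
x = v√(m/k) = 16.2 × √(4.60/253) = 2.184 m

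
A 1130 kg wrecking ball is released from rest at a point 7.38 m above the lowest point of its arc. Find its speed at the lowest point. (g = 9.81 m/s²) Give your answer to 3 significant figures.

Equating total energy at the two states: mgh = ½mv²
v = √(2gh) = √(2 × 9.81 × 7.38) = √144.80 = 12.03 m/s

v = 12.0 m/s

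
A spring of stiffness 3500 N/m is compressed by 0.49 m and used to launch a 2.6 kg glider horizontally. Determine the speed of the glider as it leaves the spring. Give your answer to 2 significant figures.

Conservation of energy: ½kx² = ½mv²
v = x√(k/m) = 0.49 × √(3500/2.6) = 17.98 m/s

v = 18 m/s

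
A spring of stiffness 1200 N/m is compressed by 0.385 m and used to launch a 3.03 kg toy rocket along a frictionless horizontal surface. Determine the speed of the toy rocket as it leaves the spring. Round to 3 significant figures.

v = 7.66 m/s

The toy rocket leaves the spring when the spring is at natural length, so ½kx² = ½mv²
v = x√(k/m) = 0.385 × √(1200/3.03) = 7.662 m/s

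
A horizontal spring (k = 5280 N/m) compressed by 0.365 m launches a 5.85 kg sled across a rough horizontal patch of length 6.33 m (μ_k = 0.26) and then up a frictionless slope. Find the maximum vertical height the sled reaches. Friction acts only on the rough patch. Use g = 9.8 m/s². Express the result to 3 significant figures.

Spring energy: E₀ = ½kx² = ½(5280)(0.365)² = 351.71 J
Friction: W_f = μ_k mg d = (0.26)(5.85)(9.8)(6.33) = 94.35 J
Energy at base of ramp: E = 351.71 − 94.35 = 257.36 J
At max height all remaining energy is PE: mgh = E ⇒ h = E/(mg) = 257.36/(5.85 × 9.8) = 4.489 m

h = 4.49 m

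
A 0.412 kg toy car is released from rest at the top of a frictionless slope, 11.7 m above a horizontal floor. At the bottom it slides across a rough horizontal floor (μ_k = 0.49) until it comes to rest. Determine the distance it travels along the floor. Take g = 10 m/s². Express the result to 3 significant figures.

d = 23.9 m

Applying the work–energy principle:
At rest all PE has been dissipated by friction: mgh = μ_k m g d
d = h/μ_k = 11.7/0.49 = 23.88 m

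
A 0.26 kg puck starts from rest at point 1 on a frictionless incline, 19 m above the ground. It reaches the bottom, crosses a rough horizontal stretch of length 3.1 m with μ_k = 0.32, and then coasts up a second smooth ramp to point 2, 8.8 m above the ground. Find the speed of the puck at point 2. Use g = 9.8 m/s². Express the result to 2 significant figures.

Energy at 1: mgh₁ = (0.26)(9.8)(19) = 48.412 J
Friction loss: W_f = μ_k mg d = 2.528 J
At 2: ½mv² + mgh₂ = mgh₁ − W_f
½mv² = 48.412 − 2.528 − 22.422 = 23.462 J
v = √(2 × 23.462/0.26) = 13.43 m/s

v = 13 m/s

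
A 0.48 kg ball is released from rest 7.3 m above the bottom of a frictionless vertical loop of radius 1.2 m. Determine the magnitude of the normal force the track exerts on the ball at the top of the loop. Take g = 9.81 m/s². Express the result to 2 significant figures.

N = 34 N

Energy from release to top (height 2r): mgh = ½mv_top² + mg(2r)
v_top² = 2g(h − 2r) = 2(9.81)(7.3 − 2.400) = 96.138 m²/s²
At the top, both N and weight point toward the centre: N + mg = mv_top²/r
N = m(v_top²/r − g) = 0.48(96.138/1.2 − 9.81) = 33.75 N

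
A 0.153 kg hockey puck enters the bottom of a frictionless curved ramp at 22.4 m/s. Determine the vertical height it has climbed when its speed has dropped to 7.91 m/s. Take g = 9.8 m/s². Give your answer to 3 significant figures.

Energy balance between the two points: ½mv₁² = ½mv₂² + mgh
h = (v₁² − v₂²)/(2g) = (22.4² − 7.91²)/(2 × 9.8) = 22.41 m

h = 22.4 m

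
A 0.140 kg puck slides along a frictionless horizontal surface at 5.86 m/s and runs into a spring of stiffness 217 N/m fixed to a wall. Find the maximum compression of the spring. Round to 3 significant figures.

x = 0.149 m

All KE is stored as spring PE at maximum compression: ½mv² = ½kx²
x = v√(m/k) = 5.86 × √(0.140/217) = 0.1488 m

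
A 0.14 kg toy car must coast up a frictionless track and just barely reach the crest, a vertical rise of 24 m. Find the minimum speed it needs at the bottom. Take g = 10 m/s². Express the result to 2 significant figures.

v = 22 m/s

At the top it is momentarily at rest, so all KE converts to PE: ½mv² = mgh
v = √(2gh) = √(2 × 10 × 24) = 21.91 m/s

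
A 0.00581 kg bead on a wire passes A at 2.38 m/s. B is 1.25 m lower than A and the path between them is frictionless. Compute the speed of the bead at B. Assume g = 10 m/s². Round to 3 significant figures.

By conservation of mechanical energy, ½mv₀² + mgh = ½mv²
The mass cancels from both sides.
v² = v₀² + 2gh = (2.38)² + 2(10)(1.25) = 30.664
v = √30.664 = 5.538 m/s

v = 5.54 m/s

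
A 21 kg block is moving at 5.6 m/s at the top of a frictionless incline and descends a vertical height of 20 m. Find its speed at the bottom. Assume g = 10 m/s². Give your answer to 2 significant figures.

v = 21 m/s

By conservation of mechanical energy, ½mv₀² + mgh = ½mv²
The mass cancels from both sides.
v² = v₀² + 2gh = (5.6)² + 2(10)(20) = 431.36
v = √431.36 = 20.77 m/s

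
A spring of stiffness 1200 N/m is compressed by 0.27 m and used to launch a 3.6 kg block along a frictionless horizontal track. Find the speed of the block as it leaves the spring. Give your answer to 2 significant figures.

v = 4.9 m/s

Spring PE converts entirely to kinetic energy: ½kx² = ½mv²
v = x√(k/m) = 0.27 × √(1200/3.6) = 4.930 m/s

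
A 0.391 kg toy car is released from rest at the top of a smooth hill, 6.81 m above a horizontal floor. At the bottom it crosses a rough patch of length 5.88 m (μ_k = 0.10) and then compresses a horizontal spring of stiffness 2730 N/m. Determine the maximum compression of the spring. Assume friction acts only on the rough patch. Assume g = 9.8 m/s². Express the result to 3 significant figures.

Initial energy: E₁ = mgh = (0.391)(9.8)(6.81) = 26.095 J
Friction removes W_f = μ_k mg d = (0.10)(0.391)(9.8)(5.88) = 2.253 J
Energy reaching the spring: E = 26.095 − 2.253 = 23.841 J
At max compression ½kx² = E ⇒ x = √(2E/k) = √(2 × 23.841/2730) = 0.1322 m

x = 0.132 m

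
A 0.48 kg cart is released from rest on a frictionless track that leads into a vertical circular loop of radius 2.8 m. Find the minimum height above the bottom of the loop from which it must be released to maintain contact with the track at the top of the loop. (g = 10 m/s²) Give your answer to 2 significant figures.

At the top, for minimum speed gravity alone supplies the centripetal force: mg = mv_top²/r ⇒ v_top² = gr = 28.00 m²/s²
Energy conservation from release height h to the top (height 2r): mgh = ½mv_top² + mg(2r)
h = v_top²/(2g) + 2r = r/2 + 2r = 5r/2 = 7.000 m

h = 7.0 m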